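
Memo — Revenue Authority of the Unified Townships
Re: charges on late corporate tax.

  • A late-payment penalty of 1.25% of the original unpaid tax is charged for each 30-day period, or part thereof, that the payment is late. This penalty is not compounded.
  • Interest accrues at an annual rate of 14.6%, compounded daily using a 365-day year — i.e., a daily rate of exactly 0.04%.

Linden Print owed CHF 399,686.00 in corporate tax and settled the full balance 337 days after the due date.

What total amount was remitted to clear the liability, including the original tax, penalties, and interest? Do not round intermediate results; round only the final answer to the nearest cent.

CHF 517,304.42

Penalty periods: ⌈337/30⌉ = 12; penalty = 12 × 1.25% × CHF 399,686.00 = CHF 59,952.90
Interest: CHF 399,686.00 × ((1 + 0.0004)^337 − 1) = CHF 399,686.00 × 0.14427706… = CHF 57,665.5202…
Total = CHF 399,686.00 + CHF 59,952.9000 + CHF 57,665.5202… = CHF 517,304.42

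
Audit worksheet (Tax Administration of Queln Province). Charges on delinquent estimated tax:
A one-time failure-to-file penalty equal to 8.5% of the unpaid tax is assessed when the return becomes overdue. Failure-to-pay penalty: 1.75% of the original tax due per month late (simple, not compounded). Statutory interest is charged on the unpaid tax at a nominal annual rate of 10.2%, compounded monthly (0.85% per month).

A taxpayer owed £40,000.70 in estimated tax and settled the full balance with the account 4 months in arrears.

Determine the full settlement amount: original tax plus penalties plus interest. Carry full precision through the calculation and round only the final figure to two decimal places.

Failure-to-file penalty: 8.5% × £40,000.70 = £3,400.06…
Failure-to-pay penalty = 1.75% × £40,000.70 × 4 mo = £2,800.05…
Interest: £40,000.70 × ((1 + 0.0085)^4 − 1) = £40,000.70 × 0.0344360… = £1,377.4626…
Total = £40,000.70 + £6,200.1085 + £1,377.4626… = £47,578.27

£47,578.27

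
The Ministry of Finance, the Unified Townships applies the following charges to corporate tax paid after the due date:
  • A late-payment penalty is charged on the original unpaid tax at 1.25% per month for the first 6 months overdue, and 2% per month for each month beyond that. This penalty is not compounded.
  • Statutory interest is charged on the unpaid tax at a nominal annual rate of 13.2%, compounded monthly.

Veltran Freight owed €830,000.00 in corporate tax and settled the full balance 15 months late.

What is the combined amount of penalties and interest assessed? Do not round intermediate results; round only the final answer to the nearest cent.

€359,664.80

Penalty, months 1–6: 6 × 1.25% × €830,000.00 = €62,250.00
Penalty, months 7–15: 9 × 2% × €830,000.00 = €149,400.00
Interest (13.2%/yr ÷ 12 = 1.1%/month): €830,000.00 × ((1 + 0.011)^15 − 1) = €148,014.7986…
Penalties + interest = €211,650.0000 + €148,014.7986… = €359,664.80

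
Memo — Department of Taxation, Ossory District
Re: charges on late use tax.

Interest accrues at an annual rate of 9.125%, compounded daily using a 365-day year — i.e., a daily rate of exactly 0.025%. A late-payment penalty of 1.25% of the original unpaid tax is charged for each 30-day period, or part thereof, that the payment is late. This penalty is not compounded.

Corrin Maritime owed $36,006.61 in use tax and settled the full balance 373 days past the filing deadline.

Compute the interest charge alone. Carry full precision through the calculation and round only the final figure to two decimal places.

Interest: $36,006.61 × ((1 + 0.00025)^373 − 1) = $36,006.61 × 0.09772334… = $3,518.6863…

$3,518.69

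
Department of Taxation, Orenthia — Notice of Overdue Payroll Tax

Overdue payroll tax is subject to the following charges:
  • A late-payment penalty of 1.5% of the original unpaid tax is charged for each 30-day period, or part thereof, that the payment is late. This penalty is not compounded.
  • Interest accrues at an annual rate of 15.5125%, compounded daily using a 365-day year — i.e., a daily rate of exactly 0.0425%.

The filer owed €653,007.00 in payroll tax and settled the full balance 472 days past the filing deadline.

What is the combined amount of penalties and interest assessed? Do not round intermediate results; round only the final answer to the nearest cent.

€301,743.92

Penalty periods: ⌈472/30⌉ = 16; penalty = 16 × 1.5% × €653,007.00 = €156,721.68
Interest: €653,007.00 × ((1 + 0.000425)^472 − 1) = €653,007.00 × 0.22208374… = €145,022.2361…
Penalties + interest = €156,721.6800 + €145,022.2361… = €301,743.92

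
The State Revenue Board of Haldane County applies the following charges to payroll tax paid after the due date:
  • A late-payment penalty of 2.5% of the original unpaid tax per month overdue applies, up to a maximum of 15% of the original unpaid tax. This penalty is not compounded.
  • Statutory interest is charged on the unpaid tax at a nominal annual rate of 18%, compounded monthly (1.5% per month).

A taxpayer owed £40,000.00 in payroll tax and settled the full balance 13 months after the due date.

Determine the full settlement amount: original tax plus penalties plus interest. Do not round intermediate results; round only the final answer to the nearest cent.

Penalty (uncapped): 13 × 2.5% × £40,000.00 = £13,000.00; cap = 15% × £40,000.00 = £6,000.00 → penalty = £6,000.00
Interest: £40,000.00 × ((1 + 0.015)^13 − 1) = £40,000.00 × 0.2135524… = £8,542.0978…
Total = £40,000.00 + £6,000.0000 + £8,542.0978… = £54,542.10

£54,542.10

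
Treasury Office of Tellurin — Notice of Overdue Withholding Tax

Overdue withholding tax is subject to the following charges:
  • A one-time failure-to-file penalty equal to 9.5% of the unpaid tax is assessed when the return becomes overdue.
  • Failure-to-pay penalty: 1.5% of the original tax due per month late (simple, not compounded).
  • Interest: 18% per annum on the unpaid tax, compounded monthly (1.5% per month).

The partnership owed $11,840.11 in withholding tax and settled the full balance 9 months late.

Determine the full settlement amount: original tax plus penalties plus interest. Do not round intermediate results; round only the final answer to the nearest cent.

Failure-to-file penalty: 9.5% × $11,840.11 = $1,124.81…
Failure-to-pay penalty: 9 × 1.5% × $11,840.11 = $1,598.41…
Interest: $11,840.11 × ((1 + 0.015)^9 − 1) = $11,840.11 × 0.1433900… = $1,697.7531…
Total = $11,840.11 + $2,723.2253 + $1,697.7531… = $16,261.09

$16,261.09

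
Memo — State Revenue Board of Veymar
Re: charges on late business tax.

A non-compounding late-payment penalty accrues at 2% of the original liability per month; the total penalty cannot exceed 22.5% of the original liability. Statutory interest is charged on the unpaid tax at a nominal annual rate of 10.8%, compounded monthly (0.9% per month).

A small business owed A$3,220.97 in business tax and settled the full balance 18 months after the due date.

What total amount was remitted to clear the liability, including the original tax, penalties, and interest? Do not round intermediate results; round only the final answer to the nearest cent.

Penalty (uncapped): 18 × 2% × A$3,220.97 = A$1,159.55…; cap = 22.5% × A$3,220.97 = A$724.72… → penalty = A$724.72…
Interest: A$3,220.97 × ((1 + 0.009)^18 − 1) = A$3,220.97 × 0.1750085… = A$563.6970…
Total = A$3,220.97 + A$724.7183… + A$563.6970… = A$4,509.39

A$4,509.39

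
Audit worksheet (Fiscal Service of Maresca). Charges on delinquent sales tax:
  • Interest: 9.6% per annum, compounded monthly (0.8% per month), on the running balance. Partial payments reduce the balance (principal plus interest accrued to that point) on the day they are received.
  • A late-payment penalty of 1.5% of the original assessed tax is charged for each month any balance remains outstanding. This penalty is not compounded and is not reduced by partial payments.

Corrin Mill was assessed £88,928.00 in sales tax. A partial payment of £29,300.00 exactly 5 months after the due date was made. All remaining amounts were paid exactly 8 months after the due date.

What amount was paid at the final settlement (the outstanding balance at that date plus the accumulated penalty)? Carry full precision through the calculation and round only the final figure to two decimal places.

£75,443.85

Balance at month 5: £88,928.0000 × (1 + 0.008)^5 = £92,542.4911…
After £29,300.00 payment: £92,542.4911… − £29,300.00 = £63,242.4911…
Balance at month 8: £63,242.4911… × (1 + 0.008)^3 = £64,772.4858…
Penalty: 8 × 1.5% × £88,928.00 = £10,671.36
Final settlement = outstanding balance + penalty = £64,772.4858… + £10,671.36 = £75,443.85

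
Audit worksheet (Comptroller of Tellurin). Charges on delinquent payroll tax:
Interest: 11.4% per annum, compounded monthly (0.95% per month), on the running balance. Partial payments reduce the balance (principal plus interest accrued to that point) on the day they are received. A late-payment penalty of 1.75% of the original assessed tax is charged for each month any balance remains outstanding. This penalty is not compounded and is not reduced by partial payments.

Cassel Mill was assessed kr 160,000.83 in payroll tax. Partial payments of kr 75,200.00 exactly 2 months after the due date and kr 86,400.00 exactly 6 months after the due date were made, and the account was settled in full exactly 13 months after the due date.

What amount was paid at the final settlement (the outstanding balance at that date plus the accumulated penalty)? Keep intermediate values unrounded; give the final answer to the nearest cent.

Balance at month 2: kr 160,000.8300 × (1 + 0.0095)^2 = kr 163,055.2858…
After kr 75,200.00 payment: kr 163,055.2858… − kr 75,200.00 = kr 87,855.2858…
Balance at month 6: kr 87,855.2858… × (1 + 0.0095)^4 = kr 91,241.6624…
After kr 86,400.00 payment: kr 91,241.6624… − kr 86,400.00 = kr 4,841.6624…
Balance at month 13: kr 4,841.6624… × (1 + 0.0095)^7 = kr 5,172.9557…
Penalty: 13 × 1.75% × kr 160,000.83 = kr 36,400.19…
Final settlement = outstanding balance + penalty = kr 5,172.9557… + kr 36,400.19… = kr 41,573.14

kr 41,573.14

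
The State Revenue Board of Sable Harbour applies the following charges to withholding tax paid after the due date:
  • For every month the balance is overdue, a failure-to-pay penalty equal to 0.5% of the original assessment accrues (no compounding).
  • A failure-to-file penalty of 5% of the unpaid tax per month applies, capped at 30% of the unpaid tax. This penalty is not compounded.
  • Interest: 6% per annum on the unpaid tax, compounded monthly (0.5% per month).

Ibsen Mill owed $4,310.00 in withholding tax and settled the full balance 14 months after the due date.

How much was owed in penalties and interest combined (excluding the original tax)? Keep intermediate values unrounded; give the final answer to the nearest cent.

$1,906.40

Failure-to-file: 14 × 5% × $4,310.00 = $3,017.00, capped at 30% × $4,310.00 = $1,293.00
Failure-to-pay penalty: 14 × 0.5% × $4,310.00 = $301.70
Interest: $4,310.00 × ((1 + 0.005)^14 − 1) = $4,310.00 × 0.0723211… = $311.7041…
Penalties + interest = $1,594.7000 + $311.7041… = $1,906.40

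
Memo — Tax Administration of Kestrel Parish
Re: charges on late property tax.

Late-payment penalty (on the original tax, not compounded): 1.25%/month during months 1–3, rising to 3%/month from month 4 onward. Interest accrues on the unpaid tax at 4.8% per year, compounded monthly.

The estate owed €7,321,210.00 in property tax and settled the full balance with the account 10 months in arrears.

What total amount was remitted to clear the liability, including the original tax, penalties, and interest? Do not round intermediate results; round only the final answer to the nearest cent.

€9,431,385.77

Penalty, months 1–3: 3 × 1.25% × €7,321,210.00 = €274,545.38…
Penalty, months 4–10: 7 × 3% × €7,321,210.00 = €1,537,454.10
Interest (4.8%/yr ÷ 12 = 0.4%/month): €7,321,210.00 × ((1 + 0.004)^10 − 1) = €298,176.2936…
Total = €7,321,210.00 + €1,811,999.4750 + €298,176.2936… = €9,431,385.77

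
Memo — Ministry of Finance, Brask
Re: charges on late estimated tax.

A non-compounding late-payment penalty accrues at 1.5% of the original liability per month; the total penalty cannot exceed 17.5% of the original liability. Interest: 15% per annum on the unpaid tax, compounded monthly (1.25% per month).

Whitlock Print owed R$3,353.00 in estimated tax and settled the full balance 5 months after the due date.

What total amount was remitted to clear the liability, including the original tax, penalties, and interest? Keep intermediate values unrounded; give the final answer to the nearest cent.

R$3,819.34

Penalty: 5 × 1.5% × R$3,353.00 = R$251.48… (below the 17.5% cap of R$586.78…)
Interest: R$3,353.00 × ((1 + 0.0125)^5 − 1) = R$3,353.00 × 0.0640822… = R$214.8675…
Total = R$3,353.00 + R$251.4750 + R$214.8675… = R$3,819.34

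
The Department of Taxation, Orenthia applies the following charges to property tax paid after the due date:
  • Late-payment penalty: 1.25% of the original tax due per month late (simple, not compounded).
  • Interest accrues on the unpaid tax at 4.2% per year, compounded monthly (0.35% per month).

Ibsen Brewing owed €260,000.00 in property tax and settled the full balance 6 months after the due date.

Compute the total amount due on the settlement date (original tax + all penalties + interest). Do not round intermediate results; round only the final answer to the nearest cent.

Late-payment penalty = 1.25% × €260,000.00 × 6 mo = €19,500.00
Interest: €260,000.00 × ((1 + 0.0035)^6 − 1) = €260,000.00 × 0.0211846… = €5,507.9985…
Total = €260,000.00 + €19,500.0000 + €5,507.9985… = €285,008.00

€285,008.00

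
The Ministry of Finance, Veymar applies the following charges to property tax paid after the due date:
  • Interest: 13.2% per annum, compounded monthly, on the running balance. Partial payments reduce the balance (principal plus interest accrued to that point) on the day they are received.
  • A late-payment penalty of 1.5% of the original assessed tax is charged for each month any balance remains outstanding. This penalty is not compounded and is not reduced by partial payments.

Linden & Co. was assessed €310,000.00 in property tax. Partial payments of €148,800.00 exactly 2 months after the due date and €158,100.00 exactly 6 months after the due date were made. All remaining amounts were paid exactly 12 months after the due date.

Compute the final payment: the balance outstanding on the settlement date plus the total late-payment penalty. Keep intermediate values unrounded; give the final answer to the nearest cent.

Monthly rate = 13.2% ÷ 12 = 1.1%
Balance at month 2: €310,000.0000 × (1 + 0.011)^2 = €316,857.5100
After €148,800.00 payment: €316,857.5100 − €148,800.00 = €168,057.5100
Balance at month 6: €168,057.5100 × (1 + 0.011)^4 = €175,574.9474…
After €158,100.00 payment: €175,574.9474… − €158,100.00 = €17,474.9474…
Balance at month 12: €17,474.9474… × (1 + 0.011)^6 = €18,660.4800…
Penalty: 12 × 1.5% × €310,000.00 = €55,800.00
Final settlement = outstanding balance + penalty = €18,660.4800… + €55,800.00 = €74,460.48

€74,460.48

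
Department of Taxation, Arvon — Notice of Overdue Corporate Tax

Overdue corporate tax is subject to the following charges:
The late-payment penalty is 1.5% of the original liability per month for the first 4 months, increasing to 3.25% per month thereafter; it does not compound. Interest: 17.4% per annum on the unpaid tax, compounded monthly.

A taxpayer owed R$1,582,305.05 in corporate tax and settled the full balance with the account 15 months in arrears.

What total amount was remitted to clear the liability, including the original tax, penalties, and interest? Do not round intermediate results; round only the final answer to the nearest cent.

R$2,624,293.57

Penalty, months 1–4: 4 × 1.5% × R$1,582,305.05 = R$94,938.30…
Penalty, months 5–15: 11 × 3.25% × R$1,582,305.05 = R$565,674.06…
Interest (17.4%/yr ÷ 12 = 1.45%/month): R$1,582,305.05 × ((1 + 0.0145)^15 − 1) = R$381,376.1610…
Total = R$1,582,305.05 + R$660,612.3584… + R$381,376.1610… = R$2,624,293.57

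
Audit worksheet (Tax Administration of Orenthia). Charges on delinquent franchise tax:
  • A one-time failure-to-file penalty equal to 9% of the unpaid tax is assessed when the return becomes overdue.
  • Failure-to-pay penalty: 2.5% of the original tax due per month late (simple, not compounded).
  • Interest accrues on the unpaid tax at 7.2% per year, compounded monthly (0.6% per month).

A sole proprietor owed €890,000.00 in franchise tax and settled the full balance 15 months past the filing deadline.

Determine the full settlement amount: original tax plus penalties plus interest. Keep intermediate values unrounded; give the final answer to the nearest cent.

€1,387,403.26

Failure-to-file penalty: 9% × €890,000.00 = €80,100.00
Failure-to-pay penalty: 15 × 2.5% × €890,000.00 = €333,750.00
Interest: €890,000.00 × ((1 + 0.006)^15 − 1) = €890,000.00 × 0.0938801… = €83,553.2646…
Total = €890,000.00 + €413,850.0000 + €83,553.2646… = €1,387,403.26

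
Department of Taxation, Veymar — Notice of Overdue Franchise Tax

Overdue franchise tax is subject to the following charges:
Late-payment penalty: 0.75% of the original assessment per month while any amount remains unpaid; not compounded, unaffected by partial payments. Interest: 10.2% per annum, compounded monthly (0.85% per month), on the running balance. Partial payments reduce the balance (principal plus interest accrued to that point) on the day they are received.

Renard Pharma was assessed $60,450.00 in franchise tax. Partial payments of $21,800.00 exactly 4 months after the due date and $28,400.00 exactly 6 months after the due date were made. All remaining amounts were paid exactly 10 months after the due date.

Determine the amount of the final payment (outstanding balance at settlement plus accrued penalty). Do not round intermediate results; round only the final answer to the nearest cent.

Balance at month 4: $60,450.0000 × (1 + 0.0085)^4 = $62,531.6539…
After $21,800.00 payment: $62,531.6539… − $21,800.00 = $40,731.6539…
Balance at month 6: $40,731.6539… × (1 + 0.0085)^2 = $41,427.0349…
After $28,400.00 payment: $41,427.0349… − $28,400.00 = $13,027.0349…
Balance at month 10: $13,027.0349… × (1 + 0.0085)^4 = $13,475.6333…
Penalty: 10 × 0.75% × $60,450.00 = $4,533.75
Final settlement = outstanding balance + penalty = $13,475.6333… + $4,533.75 = $18,009.38

$18,009.38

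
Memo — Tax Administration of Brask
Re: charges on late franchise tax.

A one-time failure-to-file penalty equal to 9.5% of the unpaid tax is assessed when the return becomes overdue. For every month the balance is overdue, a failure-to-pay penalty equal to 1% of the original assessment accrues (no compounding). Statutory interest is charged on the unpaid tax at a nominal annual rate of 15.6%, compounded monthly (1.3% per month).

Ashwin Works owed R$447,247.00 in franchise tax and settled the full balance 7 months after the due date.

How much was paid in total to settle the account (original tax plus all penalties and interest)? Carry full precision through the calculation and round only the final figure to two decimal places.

R$563,364.35

Failure-to-file penalty: 9.5% × R$447,247.00 = R$42,488.47…
Failure-to-pay penalty = 1% × R$447,247.00 × 7 mo = R$31,307.29
Interest: R$447,247.00 × ((1 + 0.013)^7 − 1) = R$447,247.00 × 0.0946269… = R$42,321.5982…
Total = R$447,247.00 + R$73,795.7550 + R$42,321.5982… = R$563,364.35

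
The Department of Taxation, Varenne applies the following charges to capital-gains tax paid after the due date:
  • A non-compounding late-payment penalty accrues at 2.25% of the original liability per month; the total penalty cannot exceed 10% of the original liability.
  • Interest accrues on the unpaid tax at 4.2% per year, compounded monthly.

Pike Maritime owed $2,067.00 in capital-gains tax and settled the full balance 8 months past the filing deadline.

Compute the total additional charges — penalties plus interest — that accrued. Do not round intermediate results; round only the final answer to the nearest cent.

$265.29

Penalty (uncapped): 8 × 2.25% × $2,067.00 = $372.06; cap = 10% × $2,067.00 = $206.70 → penalty = $206.70
Interest (4.2%/yr ÷ 12 = 0.35%/month): $2,067.00 × ((1 + 0.0035)^8 − 1) = $58.5900…
Penalties + interest = $206.7000 + $58.5900… = $265.29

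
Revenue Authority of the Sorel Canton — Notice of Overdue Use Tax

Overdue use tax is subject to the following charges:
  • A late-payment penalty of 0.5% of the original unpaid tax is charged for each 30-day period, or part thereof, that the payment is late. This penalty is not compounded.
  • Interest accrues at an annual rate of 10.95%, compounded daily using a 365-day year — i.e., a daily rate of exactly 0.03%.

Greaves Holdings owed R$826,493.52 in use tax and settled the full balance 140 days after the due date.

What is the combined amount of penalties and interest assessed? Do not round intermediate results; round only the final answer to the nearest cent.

Penalty periods: ⌈140/30⌉ = 5; penalty = 5 × 0.5% × R$826,493.52 = R$20,662.34…
Interest: R$826,493.52 × ((1 + 0.0003)^140 − 1) = R$826,493.52 × 0.04288791… = R$35,446.5796…
Penalties + interest = R$20,662.3380 + R$35,446.5796… = R$56,108.92

R$56,108.92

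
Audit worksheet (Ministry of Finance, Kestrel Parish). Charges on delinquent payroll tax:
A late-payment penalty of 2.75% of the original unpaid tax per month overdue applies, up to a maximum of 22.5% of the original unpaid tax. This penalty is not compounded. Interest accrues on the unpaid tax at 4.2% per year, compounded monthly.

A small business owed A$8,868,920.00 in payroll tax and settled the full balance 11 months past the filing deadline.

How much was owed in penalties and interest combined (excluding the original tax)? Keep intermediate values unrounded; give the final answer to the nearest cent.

A$2,342,999.04

Penalty (uncapped): 11 × 2.75% × A$8,868,920.00 = A$2,682,848.30; cap = 22.5% × A$8,868,920.00 = A$1,995,507.00 → penalty = A$1,995,507.00
Interest (4.2%/yr ÷ 12 = 0.35%/month): A$8,868,920.00 × ((1 + 0.0035)^11 − 1) = A$347,492.0383…
Penalties + interest = A$1,995,507.0000 + A$347,492.0383… = A$2,342,999.04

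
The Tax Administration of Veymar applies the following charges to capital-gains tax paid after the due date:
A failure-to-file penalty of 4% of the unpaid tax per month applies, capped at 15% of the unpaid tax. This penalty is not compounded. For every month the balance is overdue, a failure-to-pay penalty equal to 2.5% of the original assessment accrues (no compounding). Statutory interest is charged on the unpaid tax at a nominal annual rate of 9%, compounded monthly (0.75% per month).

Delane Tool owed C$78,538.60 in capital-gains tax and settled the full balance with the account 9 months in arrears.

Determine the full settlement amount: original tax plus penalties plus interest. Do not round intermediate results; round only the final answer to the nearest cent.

Failure-to-file: 9 × 4% × C$78,538.60 = C$28,273.90…, capped at 15% × C$78,538.60 = C$11,780.79
Failure-to-pay penalty = 2.5% × C$78,538.60 × 9 mo = C$17,671.19…
Interest: C$78,538.60 × ((1 + 0.0075)^9 − 1) = C$78,538.60 × 0.0695608… = C$5,463.2109…
Total = C$78,538.60 + C$29,451.9750 + C$5,463.2109… = C$113,453.79

C$113,453.79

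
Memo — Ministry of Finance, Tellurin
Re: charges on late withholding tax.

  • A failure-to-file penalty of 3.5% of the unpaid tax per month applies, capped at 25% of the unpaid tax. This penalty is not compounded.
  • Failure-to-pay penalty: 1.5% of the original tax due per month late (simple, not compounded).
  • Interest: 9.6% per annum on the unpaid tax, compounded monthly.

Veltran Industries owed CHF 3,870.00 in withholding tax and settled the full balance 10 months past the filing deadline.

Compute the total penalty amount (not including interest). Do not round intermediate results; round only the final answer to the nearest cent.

Failure-to-file: 10 × 3.5% × CHF 3,870.00 = CHF 1,354.50, capped at 25% × CHF 3,870.00 = CHF 967.50
Failure-to-pay penalty: 10 × 1.5% × CHF 3,870.00 = CHF 580.50
Total penalty = CHF 967.50 + CHF 580.50 = CHF 1,548.00

CHF 1,548.00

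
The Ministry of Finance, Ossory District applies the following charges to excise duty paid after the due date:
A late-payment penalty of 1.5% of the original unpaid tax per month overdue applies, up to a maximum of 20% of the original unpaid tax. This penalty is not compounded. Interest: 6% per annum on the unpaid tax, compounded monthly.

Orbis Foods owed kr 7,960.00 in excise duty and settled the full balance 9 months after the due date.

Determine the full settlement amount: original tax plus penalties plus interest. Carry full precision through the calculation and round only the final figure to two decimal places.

kr 9,400.05

Penalty: 9 × 1.5% × kr 7,960.00 = kr 1,074.60 (below the 20% cap of kr 1,592.00)
Interest (6%/yr ÷ 12 = 0.5%/month): kr 7,960.00 × ((1 + 0.005)^9 − 1) = kr 365.4482…
Total = kr 7,960.00 + kr 1,074.6000 + kr 365.4482… = kr 9,400.05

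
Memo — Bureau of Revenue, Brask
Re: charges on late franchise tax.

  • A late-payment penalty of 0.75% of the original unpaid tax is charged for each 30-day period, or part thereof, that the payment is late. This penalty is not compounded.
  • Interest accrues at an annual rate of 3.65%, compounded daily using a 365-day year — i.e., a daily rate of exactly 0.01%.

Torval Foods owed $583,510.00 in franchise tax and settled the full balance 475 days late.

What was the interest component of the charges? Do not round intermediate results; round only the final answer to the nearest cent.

$28,384.09

Interest: $583,510.00 × ((1 + 0.0001)^475 − 1) = $583,510.00 × 0.04864371… = $28,384.0917…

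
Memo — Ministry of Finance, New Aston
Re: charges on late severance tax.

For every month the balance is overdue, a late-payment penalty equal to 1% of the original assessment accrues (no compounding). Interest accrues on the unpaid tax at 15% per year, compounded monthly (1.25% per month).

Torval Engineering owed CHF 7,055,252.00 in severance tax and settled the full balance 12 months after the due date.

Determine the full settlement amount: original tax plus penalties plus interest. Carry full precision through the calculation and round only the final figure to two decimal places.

CHF 9,036,045.87

Late-payment penalty: 12 × 1% × CHF 7,055,252.00 = CHF 846,630.24
Interest: CHF 7,055,252.00 × ((1 + 0.0125)^12 − 1) = CHF 7,055,252.00 × 0.1607545… = CHF 1,134,163.6327…
Total = CHF 7,055,252.00 + CHF 846,630.2400 + CHF 1,134,163.6327… = CHF 9,036,045.87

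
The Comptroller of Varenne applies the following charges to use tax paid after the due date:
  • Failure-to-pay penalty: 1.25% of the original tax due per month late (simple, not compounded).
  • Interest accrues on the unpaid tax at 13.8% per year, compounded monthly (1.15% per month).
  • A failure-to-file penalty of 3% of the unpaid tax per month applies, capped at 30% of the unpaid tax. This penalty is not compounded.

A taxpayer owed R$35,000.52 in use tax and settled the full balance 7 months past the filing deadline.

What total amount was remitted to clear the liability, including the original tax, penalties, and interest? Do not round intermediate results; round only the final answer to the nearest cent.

Failure-to-file: 7 × 3% × R$35,000.52 = R$7,350.11… (under the 30% cap)
Failure-to-pay penalty: 7 × 1.25% × R$35,000.52 = R$3,062.55…
Interest: R$35,000.52 × ((1 + 0.0115)^7 − 1) = R$35,000.52 × 0.0833311… = R$2,916.6317…
Total = R$35,000.52 + R$10,412.6547 + R$2,916.6317… = R$48,329.81

R$48,329.81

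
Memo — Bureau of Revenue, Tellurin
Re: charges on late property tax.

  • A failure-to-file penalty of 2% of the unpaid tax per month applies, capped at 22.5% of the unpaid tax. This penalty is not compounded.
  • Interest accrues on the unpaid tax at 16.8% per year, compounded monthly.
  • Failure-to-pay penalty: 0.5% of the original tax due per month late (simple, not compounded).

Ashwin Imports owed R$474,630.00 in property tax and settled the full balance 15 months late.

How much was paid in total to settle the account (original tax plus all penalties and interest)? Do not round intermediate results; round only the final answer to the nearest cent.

R$727,077.44

Failure-to-file: 15 × 2% × R$474,630.00 = R$142,389.00, capped at 22.5% × R$474,630.00 = R$106,791.75
Failure-to-pay penalty = 0.5% × R$474,630.00 × 15 mo = R$35,597.25
Interest (16.8%/yr ÷ 12 = 1.4%/month): R$474,630.00 × ((1 + 0.014)^15 − 1) = R$110,058.4438…
Total = R$474,630.00 + R$142,389.0000 + R$110,058.4438… = R$727,077.44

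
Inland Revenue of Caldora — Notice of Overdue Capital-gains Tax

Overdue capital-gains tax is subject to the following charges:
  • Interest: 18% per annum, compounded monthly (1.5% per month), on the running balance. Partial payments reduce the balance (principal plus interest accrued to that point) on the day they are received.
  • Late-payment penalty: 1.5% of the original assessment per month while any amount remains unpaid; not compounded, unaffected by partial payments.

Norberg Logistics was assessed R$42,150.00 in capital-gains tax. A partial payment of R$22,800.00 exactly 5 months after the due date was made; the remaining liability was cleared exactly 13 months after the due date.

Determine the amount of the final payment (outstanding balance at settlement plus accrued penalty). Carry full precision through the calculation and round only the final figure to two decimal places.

Balance at month 5: R$42,150.0000 × (1 + 0.015)^5 = R$45,407.5208…
After R$22,800.00 payment: R$45,407.5208… − R$22,800.00 = R$22,607.5208…
Balance at month 13: R$22,607.5208… × (1 + 0.015)^8 = R$25,467.2045…
Penalty: 13 × 1.5% × R$42,150.00 = R$8,219.25
Final settlement = outstanding balance + penalty = R$25,467.2045… + R$8,219.25 = R$33,686.45

R$33,686.45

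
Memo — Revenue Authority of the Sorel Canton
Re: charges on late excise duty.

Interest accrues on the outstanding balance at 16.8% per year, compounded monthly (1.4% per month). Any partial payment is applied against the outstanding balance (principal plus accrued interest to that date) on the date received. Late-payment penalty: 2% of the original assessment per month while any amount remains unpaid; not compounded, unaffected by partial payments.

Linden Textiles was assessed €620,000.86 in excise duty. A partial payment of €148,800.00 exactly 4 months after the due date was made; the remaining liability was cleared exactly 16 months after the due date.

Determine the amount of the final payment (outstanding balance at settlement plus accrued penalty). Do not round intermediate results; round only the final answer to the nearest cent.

€797,045.31

Balance at month 4: €620,000.8600 × (1 + 0.014)^4 = €655,456.8581…
After €148,800.00 payment: €655,456.8581… − €148,800.00 = €506,656.8581…
Balance at month 16: €506,656.8581… × (1 + 0.014)^12 = €598,645.0359…
Penalty: 16 × 2% × €620,000.86 = €198,400.28…
Final settlement = outstanding balance + penalty = €598,645.0359… + €198,400.28… = €797,045.31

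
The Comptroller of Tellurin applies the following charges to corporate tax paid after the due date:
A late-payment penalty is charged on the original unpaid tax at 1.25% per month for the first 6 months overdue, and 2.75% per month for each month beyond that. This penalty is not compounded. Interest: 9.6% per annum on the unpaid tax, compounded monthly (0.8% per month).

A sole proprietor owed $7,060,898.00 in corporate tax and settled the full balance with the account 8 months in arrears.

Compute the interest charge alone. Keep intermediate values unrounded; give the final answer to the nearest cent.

Interest: $7,060,898.00 × ((1 + 0.008)^8 − 1) = $7,060,898.00 × 0.0658210… = $464,755.0888…

$464,755.09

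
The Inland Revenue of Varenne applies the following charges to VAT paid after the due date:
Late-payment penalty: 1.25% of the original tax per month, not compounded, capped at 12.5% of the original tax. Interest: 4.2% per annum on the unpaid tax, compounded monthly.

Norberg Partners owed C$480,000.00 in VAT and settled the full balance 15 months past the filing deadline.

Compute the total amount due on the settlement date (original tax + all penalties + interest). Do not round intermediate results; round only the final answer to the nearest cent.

Penalty (uncapped): 15 × 1.25% × C$480,000.00 = C$90,000.00; cap = 12.5% × C$480,000.00 = C$60,000.00 → penalty = C$60,000.00
Interest (4.2%/yr ÷ 12 = 0.35%/month): C$480,000.00 × ((1 + 0.0035)^15 − 1) = C$25,826.8630…
Total = C$480,000.00 + C$60,000.0000 + C$25,826.8630… = C$565,826.86

C$565,826.86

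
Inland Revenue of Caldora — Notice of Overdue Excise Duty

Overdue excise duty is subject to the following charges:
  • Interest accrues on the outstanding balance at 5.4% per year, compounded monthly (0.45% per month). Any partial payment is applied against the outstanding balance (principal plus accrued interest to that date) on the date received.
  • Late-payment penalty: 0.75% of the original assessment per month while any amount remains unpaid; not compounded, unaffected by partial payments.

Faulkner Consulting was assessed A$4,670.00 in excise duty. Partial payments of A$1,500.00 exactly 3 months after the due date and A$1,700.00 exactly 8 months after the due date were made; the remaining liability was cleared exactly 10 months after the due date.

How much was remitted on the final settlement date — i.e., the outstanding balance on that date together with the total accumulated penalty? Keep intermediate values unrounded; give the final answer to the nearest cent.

A$1,971.48

Balance at month 3: A$4,670.0000 × (1 + 0.0045)^3 = A$4,733.3291…
After A$1,500.00 payment: A$4,733.3291… − A$1,500.00 = A$3,233.3291…
Balance at month 8: A$3,233.3291… × (1 + 0.0045)^5 = A$3,306.7367…
After A$1,700.00 payment: A$3,306.7367… − A$1,700.00 = A$1,606.7367…
Balance at month 10: A$1,606.7367… × (1 + 0.0045)^2 = A$1,621.2299…
Penalty: 10 × 0.75% × A$4,670.00 = A$350.25
Final settlement = outstanding balance + penalty = A$1,621.2299… + A$350.25 = A$1,971.48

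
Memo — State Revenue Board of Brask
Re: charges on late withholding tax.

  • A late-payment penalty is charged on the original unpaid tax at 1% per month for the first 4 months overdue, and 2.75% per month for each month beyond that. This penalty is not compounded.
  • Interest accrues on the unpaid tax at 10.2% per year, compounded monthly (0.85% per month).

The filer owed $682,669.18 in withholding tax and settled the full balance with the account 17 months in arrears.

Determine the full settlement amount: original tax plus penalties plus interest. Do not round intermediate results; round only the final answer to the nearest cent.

$1,059,677.54

Penalty, months 1–4: 4 × 1% × $682,669.18 = $27,306.77…
Penalty, months 5–17: 13 × 2.75% × $682,669.18 = $244,054.23…
Interest: $682,669.18 × ((1 + 0.0085)^17 − 1) = $682,669.18 × 0.1547563… = $105,647.3619…
Total = $682,669.18 + $271,360.9991… + $105,647.3619… = $1,059,677.54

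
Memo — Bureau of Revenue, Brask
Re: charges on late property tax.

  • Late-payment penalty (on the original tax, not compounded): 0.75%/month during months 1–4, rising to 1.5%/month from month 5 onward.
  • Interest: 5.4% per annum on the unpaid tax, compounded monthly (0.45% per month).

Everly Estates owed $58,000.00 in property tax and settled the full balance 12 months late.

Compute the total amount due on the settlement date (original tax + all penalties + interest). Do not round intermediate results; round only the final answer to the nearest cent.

Penalty, months 1–4: 4 × 0.75% × $58,000.00 = $1,740.00
Penalty, months 5–12: 8 × 1.5% × $58,000.00 = $6,960.00
Interest: $58,000.00 × ((1 + 0.0045)^12 − 1) = $58,000.00 × 0.0553568… = $3,210.6916…
Total = $58,000.00 + $8,700.0000 + $3,210.6916… = $69,910.69

$69,910.69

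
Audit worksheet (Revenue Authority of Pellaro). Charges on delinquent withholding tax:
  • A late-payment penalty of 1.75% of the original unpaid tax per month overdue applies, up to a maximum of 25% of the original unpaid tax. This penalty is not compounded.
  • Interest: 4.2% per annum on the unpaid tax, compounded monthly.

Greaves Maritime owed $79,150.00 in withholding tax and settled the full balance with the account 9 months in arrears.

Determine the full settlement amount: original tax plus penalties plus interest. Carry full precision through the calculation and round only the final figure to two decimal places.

Penalty: 9 × 1.75% × $79,150.00 = $12,466.13… (below the 25% cap of $19,787.50)
Interest (4.2%/yr ÷ 12 = 0.35%/month): $79,150.00 × ((1 + 0.0035)^9 − 1) = $2,528.4167…
Total = $79,150.00 + $12,466.1250 + $2,528.4167… = $94,144.54

$94,144.54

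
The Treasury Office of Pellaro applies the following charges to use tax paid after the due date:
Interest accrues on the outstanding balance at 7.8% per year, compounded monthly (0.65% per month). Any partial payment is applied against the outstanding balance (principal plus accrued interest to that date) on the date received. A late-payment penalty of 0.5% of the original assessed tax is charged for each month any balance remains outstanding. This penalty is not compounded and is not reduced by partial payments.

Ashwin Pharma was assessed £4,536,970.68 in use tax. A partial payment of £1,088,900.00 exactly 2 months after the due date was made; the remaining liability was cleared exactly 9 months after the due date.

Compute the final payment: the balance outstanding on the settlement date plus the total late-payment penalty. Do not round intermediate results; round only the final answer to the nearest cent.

Balance at month 2: £4,536,970.6800 × (1 + 0.0065)^2 = £4,596,142.9859…
After £1,088,900.00 payment: £4,596,142.9859… − £1,088,900.00 = £3,507,242.9859…
Balance at month 9: £3,507,242.9859… × (1 + 0.0065)^7 = £3,669,968.2742…
Penalty: 9 × 0.5% × £4,536,970.68 = £204,163.68…
Final settlement = outstanding balance + penalty = £3,669,968.2742… + £204,163.68… = £3,874,131.95

£3,874,131.95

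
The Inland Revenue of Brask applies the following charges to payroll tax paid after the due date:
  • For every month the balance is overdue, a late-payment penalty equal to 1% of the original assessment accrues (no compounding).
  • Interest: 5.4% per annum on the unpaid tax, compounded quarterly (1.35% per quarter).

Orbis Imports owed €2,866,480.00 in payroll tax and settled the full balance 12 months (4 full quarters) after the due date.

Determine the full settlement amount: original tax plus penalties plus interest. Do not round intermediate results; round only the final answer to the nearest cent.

Late-payment penalty = 1% × €2,866,480.00 × 12 mo = €343,977.60
Interest: €2,866,480.00 × ((1 + 0.0135)^4 − 1) = €2,866,480.00 × 0.0551034… = €157,952.7216…
Total = €2,866,480.00 + €343,977.6000 + €157,952.7216… = €3,368,410.32

€3,368,410.32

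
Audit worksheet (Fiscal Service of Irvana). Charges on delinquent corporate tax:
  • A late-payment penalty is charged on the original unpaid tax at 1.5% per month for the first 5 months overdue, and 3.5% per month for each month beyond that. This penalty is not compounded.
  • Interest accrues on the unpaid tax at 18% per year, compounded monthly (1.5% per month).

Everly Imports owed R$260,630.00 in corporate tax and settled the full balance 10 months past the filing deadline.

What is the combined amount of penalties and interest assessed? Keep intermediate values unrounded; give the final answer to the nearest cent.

R$106,999.26

Penalty, months 1–5: 5 × 1.5% × R$260,630.00 = R$19,547.25
Penalty, months 6–10: 5 × 3.5% × R$260,630.00 = R$45,610.25
Interest: R$260,630.00 × ((1 + 0.015)^10 − 1) = R$260,630.00 × 0.1605408… = R$41,841.7552…
Penalties + interest = R$65,157.5000 + R$41,841.7552… = R$106,999.26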